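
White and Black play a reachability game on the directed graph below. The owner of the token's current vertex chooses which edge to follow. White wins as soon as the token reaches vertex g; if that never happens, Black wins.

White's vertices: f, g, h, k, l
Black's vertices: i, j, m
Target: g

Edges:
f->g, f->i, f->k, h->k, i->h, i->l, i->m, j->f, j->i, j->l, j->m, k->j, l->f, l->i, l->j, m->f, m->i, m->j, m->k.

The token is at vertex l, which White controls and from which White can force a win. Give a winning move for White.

A0 = {g}
A1: add {f} — f (White) has f→g.
A2: add {l} — l (White) has l→f.
A3 = A2; e.g. h (White) has no edge into A2. Fixed point.
From l, successor f is in the attractor (rank 1); the other successors i, j are not.

f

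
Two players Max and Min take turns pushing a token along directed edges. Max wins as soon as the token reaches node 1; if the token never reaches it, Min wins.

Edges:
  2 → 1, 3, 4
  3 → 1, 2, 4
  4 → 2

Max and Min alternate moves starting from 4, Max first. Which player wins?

Min

Track states (vertex, player-to-move).
A0 = {(1,Max), (1,Min)}
A1: add {(2,Max), (3,Max)}.
A2: add {(4,Min)}.
A3 = A2; e.g. (2,Min) stays out. (4,Max) never enters ⇒ Min avoids the target.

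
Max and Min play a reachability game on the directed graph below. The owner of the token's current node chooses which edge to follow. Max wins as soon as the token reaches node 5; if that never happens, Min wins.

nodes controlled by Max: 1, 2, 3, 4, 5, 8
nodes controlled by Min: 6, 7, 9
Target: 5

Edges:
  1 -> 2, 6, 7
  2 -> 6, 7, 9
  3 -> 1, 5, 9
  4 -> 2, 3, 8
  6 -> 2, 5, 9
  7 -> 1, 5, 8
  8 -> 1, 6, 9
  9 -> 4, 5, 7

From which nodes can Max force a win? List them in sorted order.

3, 4, 5

A0 = {5}
A1: add {3} — 3 (Max) has 3→5.
A2: add {4} — 4 (Max) has 4→3.
A3 = A2; e.g. 1 (Max) has no edge into A2. Fixed point.
Max's winning region = {3, 4, 5}.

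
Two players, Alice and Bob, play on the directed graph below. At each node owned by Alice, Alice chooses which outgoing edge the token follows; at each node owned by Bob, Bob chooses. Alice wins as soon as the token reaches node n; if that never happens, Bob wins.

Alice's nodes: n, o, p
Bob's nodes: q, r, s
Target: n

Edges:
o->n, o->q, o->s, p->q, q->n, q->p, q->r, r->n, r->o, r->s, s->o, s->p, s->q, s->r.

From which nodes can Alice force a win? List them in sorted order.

n, o

A0 = {n}
A1: add {o} — o (Alice) has o→n.
A2 = A1; e.g. p (Alice) has no edge into A1. Fixed point.
Alice's winning region = {n, o}.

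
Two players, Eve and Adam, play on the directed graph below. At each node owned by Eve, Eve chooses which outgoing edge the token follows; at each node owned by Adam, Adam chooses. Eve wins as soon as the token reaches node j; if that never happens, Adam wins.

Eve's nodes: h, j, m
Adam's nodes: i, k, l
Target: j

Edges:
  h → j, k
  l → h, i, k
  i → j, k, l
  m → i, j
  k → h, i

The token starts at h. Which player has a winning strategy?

Eve

A0 = {j}
A1: add {h, m} — h (Eve) has h→j; m (Eve) has m→j.
A2 = A1; e.g. i (Adam) can still go to k. Fixed point.
h ∈ A1, so Eve can force the target.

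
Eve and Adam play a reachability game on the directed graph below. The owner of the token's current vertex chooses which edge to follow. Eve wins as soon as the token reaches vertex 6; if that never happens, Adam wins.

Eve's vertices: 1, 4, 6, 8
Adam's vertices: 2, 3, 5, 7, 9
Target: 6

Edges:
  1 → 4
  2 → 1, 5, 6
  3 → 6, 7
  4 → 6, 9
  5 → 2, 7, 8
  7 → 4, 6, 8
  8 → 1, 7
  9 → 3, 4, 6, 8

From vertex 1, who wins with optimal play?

A0 = {6}
A1: add {4} — 4 (Eve) has 4→6.
A2: add {1} — 1 (Eve) has 1→4.
1 ∈ A2, so Eve can force the target.

Eve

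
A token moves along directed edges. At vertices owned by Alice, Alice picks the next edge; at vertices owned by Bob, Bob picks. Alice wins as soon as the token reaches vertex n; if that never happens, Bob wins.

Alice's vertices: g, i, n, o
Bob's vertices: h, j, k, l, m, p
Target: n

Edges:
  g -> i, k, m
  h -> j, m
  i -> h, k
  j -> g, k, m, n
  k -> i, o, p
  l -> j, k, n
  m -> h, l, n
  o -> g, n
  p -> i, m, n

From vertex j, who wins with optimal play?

Bob

A0 = {n}
A1: add {o} — o (Alice) has o→n.
A2 = A1; e.g. g (Alice) has no edge into A1. Fixed point.
j never enters the attractor, so Bob can avoid the target forever.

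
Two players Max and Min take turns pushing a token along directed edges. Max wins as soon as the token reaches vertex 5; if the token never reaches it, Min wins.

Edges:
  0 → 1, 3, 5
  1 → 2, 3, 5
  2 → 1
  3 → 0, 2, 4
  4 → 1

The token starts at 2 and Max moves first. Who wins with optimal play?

Track states (vertex, player-to-move).
A0 = {(5,Max), (5,Min)}
A1: add {(0,Max), (1,Max)}.
A2: add {(2,Min), (4,Min)}.
A3: add {(3,Max)}.
A4: add {(0,Min)}.
A5 = A4; e.g. (1,Min) stays out. (2,Max) never enters ⇒ Min avoids the target.

Min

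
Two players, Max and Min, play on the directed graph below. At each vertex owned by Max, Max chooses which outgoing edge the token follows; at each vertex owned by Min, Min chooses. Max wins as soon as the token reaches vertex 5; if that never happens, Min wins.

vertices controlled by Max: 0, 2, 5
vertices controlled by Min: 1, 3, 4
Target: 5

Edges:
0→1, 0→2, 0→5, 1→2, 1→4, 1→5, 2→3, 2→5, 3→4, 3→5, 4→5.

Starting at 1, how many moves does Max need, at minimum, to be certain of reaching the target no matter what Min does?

A0 = {5}
A1: add {0, 2, 4} — 0 (Max) has 0→5; 2 (Max) has 2→5; 4 (Min): all of {5} already in.
A2: add {1, 3} — 1 (Min): all of {2, 4, 5} already in; 3 (Min): all of {4, 5} already in.
A2 = all vertices. Fixed point.
1 enters the attractor at level 2, so Max can force the target in 2 moves from there.

2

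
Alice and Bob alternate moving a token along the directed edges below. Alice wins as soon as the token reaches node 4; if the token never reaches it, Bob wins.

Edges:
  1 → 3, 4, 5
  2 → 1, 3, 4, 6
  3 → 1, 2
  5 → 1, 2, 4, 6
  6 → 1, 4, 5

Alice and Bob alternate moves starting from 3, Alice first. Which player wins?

Track states (vertex, player-to-move).
A0 = {(4,Alice), (4,Bob)}
A1: add {(1,Alice), (2,Alice), (5,Alice), (6,Alice)}.
A2: add {(3,Bob), (5,Bob), (6,Bob)}.
A3 = A2; e.g. (1,Bob) stays out. (3,Alice) never enters ⇒ Bob avoids the target.

Bob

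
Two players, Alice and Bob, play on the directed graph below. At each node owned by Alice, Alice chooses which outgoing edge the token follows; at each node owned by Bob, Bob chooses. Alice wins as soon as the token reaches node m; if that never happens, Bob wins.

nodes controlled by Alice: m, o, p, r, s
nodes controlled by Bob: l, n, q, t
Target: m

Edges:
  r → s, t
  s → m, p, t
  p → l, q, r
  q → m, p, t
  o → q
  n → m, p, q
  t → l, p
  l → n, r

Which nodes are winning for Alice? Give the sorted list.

A0 = {m}
A1: add {s} — s (Alice) has s→m.
A2: add {r} — r (Alice) has r→s.
A3: add {p} — p (Alice) has p→r.
A4 = A3; e.g. l (Bob) can still go to n. Fixed point.
Alice's winning region = {m, p, r, s}.

m, p, r, s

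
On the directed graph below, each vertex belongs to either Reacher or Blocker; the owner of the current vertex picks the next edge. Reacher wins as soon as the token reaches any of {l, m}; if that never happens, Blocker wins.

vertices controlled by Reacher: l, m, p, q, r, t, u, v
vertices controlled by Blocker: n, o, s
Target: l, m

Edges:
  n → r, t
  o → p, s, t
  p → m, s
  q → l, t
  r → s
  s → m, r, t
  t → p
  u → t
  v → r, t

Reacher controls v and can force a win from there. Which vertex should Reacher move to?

t

A0 = {l, m}
A1: add {p, q} — p (Reacher) has p→m; q (Reacher) has q→l.
A2: add {t} — t (Reacher) has t→p.
A3: add {u, v} — u (Reacher) has u→t; v (Reacher) has v→t.
A4 = A3; e.g. n (Blocker) can still go to r. Fixed point.
From v, successor t is in the attractor (rank 2); the other successor r is not.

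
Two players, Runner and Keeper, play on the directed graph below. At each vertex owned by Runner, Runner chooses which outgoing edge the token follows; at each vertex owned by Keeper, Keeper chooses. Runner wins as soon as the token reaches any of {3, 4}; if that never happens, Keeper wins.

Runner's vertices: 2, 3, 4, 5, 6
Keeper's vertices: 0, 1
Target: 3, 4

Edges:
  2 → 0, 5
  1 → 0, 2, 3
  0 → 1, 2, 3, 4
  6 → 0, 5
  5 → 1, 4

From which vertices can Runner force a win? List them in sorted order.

2, 3, 4, 5, 6

A0 = {3, 4}
A1: add {5} — 5 (Runner) has 5→4.
A2: add {2, 6} — 2 (Runner) has 2→5; 6 (Runner) has 6→5.
A3 = A2; e.g. 0 (Keeper) can still go to 1. Fixed point.
Runner's winning region = {2, 3, 4, 5, 6}.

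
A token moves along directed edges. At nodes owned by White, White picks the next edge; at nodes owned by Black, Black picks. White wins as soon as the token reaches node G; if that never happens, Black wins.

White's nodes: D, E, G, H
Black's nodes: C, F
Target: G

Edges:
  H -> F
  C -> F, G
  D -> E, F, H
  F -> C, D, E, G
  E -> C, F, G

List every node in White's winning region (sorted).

A0 = {G}
A1: add {E} — E (White) has E→G.
A2: add {D} — D (White) has D→E.
A3 = A2; e.g. C (Black) can still go to F. Fixed point.
White's winning region = {D, E, G}.

D, E, G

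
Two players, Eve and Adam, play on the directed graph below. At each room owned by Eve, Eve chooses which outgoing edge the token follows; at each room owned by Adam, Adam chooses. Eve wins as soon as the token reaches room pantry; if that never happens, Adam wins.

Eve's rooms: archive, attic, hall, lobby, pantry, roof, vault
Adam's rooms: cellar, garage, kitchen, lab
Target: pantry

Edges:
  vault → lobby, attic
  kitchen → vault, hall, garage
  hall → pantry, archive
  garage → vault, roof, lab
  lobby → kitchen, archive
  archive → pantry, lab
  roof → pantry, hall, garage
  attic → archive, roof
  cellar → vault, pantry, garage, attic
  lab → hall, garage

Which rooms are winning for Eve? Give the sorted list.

A0 = {pantry}
A1: add {archive, hall, roof} — hall (Eve) has hall→pantry; archive (Eve) has archive→pantry; roof (Eve) has roof→pantry.
A2: add {attic, lobby} — lobby (Eve) has lobby→archive; attic (Eve) has attic→archive.
A3: add {vault} — vault (Eve) has vault→lobby.
A4 = A3; e.g. kitchen (Adam) can still go to garage. Fixed point.
Eve's winning region = {archive, attic, hall, lobby, pantry, roof, vault}.

archive, attic, hall, lobby, pantry, roof, vault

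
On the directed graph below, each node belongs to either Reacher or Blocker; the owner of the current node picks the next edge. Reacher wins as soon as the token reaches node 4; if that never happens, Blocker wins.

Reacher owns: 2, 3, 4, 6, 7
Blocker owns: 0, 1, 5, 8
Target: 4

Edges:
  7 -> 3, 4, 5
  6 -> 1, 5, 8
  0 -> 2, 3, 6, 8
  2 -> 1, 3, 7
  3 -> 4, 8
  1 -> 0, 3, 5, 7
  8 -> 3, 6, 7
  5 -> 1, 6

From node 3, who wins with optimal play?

Reacher

A0 = {4}
A1: add {3, 7} — 3 (Reacher) has 3→4; 7 (Reacher) has 7→4.
3 ∈ A1, so Reacher can force the target.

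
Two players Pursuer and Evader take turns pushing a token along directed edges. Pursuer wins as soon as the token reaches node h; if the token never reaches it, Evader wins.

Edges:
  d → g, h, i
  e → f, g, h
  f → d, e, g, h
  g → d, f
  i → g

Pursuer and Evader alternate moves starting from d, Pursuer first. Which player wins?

Pursuer

Track states (vertex, player-to-move).
A0 = {(h,Pursuer), (h,Evader)}
A1: add {(d,Pursuer), (e,Pursuer), (f,Pursuer)}.
(d,Pursuer) ∈ A1 ⇒ Pursuer forces the target.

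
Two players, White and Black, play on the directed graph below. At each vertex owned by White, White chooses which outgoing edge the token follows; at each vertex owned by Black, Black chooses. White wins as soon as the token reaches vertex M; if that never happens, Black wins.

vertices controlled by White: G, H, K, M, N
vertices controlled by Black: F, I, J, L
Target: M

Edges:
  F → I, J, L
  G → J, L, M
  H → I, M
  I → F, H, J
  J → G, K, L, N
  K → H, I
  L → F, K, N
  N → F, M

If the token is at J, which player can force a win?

Black

A0 = {M}
A1: add {G, H, N} — G (White) has G→M; H (White) has H→M; N (White) has N→M.
A2: add {K} — K (White) has K→H.
A3 = A2; e.g. F (Black) can still go to I. Fixed point.
J never enters the attractor, so Black can avoid the target forever.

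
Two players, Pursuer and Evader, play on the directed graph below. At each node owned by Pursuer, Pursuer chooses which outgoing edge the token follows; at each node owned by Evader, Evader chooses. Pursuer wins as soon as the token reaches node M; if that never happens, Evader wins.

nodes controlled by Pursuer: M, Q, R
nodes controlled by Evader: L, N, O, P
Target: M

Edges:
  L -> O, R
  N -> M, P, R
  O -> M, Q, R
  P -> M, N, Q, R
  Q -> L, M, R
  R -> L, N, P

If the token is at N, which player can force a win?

Evader

A0 = {M}
A1: add {Q} — Q (Pursuer) has Q→M.
A2 = A1; e.g. L (Evader) can still go to O. Fixed point.
N never enters the attractor, so Evader can avoid the target forever.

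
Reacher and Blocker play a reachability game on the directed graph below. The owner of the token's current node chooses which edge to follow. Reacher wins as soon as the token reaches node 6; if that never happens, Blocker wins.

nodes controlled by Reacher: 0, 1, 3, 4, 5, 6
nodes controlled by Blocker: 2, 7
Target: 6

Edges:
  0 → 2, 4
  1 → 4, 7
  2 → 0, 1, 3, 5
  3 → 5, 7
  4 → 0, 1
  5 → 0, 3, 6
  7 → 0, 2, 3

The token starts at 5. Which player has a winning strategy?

Reacher

A0 = {6}
A1: add {5} — 5 (Reacher) has 5→6.
5 ∈ A1, so Reacher can force the target.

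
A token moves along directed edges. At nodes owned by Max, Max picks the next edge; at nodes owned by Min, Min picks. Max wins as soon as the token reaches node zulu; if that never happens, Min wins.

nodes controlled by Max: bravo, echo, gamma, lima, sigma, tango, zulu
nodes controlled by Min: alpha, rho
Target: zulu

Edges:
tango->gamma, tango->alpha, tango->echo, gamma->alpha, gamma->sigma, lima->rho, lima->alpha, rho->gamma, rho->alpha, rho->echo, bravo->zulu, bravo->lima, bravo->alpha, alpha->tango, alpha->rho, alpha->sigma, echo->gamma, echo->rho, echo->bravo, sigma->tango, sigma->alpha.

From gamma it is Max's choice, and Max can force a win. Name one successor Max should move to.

A0 = {zulu}
A1: add {bravo} — bravo (Max) has bravo→zulu.
A2: add {echo} — echo (Max) has echo→bravo.
A3: add {tango} — tango (Max) has tango→echo.
A4: add {sigma} — sigma (Max) has sigma→tango.
A5: add {gamma} — gamma (Max) has gamma→sigma.
A6 = A5; e.g. lima (Max) has no edge into A5. Fixed point.
From gamma, successor sigma is in the attractor (rank 4); the other successor alpha is not.

sigma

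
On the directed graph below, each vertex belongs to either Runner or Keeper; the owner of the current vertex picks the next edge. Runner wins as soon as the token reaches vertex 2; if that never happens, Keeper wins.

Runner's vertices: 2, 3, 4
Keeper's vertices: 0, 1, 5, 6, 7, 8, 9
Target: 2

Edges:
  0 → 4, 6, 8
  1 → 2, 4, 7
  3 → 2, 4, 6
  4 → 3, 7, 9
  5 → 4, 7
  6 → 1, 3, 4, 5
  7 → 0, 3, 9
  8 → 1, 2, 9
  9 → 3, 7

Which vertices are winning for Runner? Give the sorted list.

A0 = {2}
A1: add {3} — 3 (Runner) has 3→2.
A2: add {4} — 4 (Runner) has 4→3.
A3 = A2; e.g. 0 (Keeper) can still go to 6. Fixed point.
Runner's winning region = {2, 3, 4}.

2, 3, 4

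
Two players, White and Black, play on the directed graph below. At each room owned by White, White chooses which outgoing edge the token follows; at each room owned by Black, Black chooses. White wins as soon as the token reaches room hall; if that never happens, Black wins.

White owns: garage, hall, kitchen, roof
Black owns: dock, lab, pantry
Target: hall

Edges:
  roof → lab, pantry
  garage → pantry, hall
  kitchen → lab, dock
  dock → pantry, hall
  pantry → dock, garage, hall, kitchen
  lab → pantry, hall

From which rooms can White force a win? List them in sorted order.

A0 = {hall}
A1: add {garage} — garage (White) has garage→hall.
A2 = A1; e.g. lab (Black) can still go to pantry. Fixed point.
White's winning region = {garage, hall}.

garage, hall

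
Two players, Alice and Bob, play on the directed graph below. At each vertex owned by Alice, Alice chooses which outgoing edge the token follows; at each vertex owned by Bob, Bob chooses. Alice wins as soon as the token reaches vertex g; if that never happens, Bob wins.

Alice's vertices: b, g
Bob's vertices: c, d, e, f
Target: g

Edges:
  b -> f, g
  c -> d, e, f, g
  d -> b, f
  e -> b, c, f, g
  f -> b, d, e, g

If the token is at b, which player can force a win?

A0 = {g}
A1: add {b} — b (Alice) has b→g.
A2 = A1; e.g. c (Bob) can still go to d. Fixed point.
b ∈ A1, so Alice can force the target.

Alice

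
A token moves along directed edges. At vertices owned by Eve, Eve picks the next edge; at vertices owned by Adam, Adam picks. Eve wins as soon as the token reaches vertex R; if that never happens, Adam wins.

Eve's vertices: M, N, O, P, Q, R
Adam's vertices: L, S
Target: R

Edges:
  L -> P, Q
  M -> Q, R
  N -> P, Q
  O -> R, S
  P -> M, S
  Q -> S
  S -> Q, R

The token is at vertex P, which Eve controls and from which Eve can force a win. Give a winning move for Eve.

A0 = {R}
A1: add {M, O} — M (Eve) has M→R; O (Eve) has O→R.
A2: add {P} — P (Eve) has P→M.
A3: add {N} — N (Eve) has N→P.
A4 = A3; e.g. L (Adam) can still go to Q. Fixed point.
From P, successor M is in the attractor (rank 1); the other successor S is not.

M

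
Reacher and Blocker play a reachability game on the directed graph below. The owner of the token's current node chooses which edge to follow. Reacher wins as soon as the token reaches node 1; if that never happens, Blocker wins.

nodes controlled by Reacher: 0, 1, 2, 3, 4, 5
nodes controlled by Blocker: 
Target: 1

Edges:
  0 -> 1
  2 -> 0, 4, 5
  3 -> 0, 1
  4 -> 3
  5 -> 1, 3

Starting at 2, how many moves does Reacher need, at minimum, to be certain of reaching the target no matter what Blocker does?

2

A0 = {1}
A1: add {0, 3, 5} — 0 (Reacher) has 0→1; 3 (Reacher) has 3→1; 5 (Reacher) has 5→1.
A2: add {2, 4} — 2 (Reacher) has 2→0; 4 (Reacher) has 4→3.
A2 = all vertices. Fixed point.
2 enters the attractor at level 2, so Reacher can force the target in 2 moves from there.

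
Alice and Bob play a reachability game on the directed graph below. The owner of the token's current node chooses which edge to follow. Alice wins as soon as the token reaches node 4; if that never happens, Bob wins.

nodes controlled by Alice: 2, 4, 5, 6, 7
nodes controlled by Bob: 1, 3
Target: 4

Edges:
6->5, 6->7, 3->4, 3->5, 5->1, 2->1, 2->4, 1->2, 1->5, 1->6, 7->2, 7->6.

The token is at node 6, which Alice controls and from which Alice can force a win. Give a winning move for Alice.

A0 = {4}
A1: add {2} — 2 (Alice) has 2→4.
A2: add {7} — 7 (Alice) has 7→2.
A3: add {6} — 6 (Alice) has 6→7.
A4 = A3; e.g. 1 (Bob) can still go to 5. Fixed point.
From 6, successor 7 is in the attractor (rank 2); the other successor 5 is not.

7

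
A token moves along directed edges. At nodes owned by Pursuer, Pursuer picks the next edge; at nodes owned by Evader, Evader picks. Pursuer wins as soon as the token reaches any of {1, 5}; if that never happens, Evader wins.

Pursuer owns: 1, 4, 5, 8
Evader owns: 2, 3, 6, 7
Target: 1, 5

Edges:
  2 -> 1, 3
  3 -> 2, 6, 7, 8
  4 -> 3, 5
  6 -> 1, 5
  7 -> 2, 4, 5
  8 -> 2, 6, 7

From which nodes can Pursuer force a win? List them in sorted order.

A0 = {1, 5}
A1: add {4, 6} — 4 (Pursuer) has 4→5; 6 (Evader): all of {1, 5} already in.
A2: add {8} — 8 (Pursuer) has 8→6.
A3 = A2; e.g. 2 (Evader) can still go to 3. Fixed point.
Pursuer's winning region = {1, 4, 5, 6, 8}.

1, 4, 5, 6, 8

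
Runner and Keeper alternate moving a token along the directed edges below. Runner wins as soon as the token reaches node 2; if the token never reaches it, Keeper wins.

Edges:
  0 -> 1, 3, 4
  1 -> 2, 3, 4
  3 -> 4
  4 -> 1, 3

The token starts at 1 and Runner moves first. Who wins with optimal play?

Track states (vertex, player-to-move).
A0 = {(2,Runner), (2,Keeper)}
A1: add {(1,Runner)}.
(1,Runner) ∈ A1 ⇒ Runner forces the target.

Runner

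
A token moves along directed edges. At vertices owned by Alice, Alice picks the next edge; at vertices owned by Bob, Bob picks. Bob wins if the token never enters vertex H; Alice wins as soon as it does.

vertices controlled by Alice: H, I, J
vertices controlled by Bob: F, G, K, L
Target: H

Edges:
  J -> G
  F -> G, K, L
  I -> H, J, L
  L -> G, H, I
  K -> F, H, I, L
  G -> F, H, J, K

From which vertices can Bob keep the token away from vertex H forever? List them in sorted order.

F, G, J, K, L

A0 = {H}
A1: add {I} — I (Alice) has I→H.
A2 = A1; e.g. F (Bob) can still go to G. Fixed point.
Alice's attractor = {H, I}; Bob avoids the target exactly from the complement.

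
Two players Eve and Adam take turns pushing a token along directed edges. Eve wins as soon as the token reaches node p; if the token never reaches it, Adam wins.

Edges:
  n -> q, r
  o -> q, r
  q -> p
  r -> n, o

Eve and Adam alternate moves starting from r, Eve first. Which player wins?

Track states (vertex, player-to-move).
A0 = {(p,Eve), (p,Adam)}
A1: add {(q,Eve), (q,Adam)}.
A2: add {(n,Eve), (o,Eve)}.
A3: add {(r,Adam)}.
A4 = A3; e.g. (n,Adam) stays out. (r,Eve) never enters ⇒ Adam avoids the target.

Adam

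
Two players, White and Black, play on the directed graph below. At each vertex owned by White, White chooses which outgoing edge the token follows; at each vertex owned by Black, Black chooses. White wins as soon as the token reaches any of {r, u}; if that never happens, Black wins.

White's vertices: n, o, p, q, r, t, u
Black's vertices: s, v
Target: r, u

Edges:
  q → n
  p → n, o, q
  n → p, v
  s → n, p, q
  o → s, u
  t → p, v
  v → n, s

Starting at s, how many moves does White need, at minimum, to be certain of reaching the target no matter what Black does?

A0 = {r, u}
A1: add {o} — o (White) has o→u.
A2: add {p} — p (White) has p→o.
A3: add {n, t} — n (White) has n→p; t (White) has t→p.
A4: add {q} — q (White) has q→n.
A5: add {s} — s (Black): all of {n, p, q} already in.
s enters the attractor at level 5, so White can force the target in 5 moves from there.

5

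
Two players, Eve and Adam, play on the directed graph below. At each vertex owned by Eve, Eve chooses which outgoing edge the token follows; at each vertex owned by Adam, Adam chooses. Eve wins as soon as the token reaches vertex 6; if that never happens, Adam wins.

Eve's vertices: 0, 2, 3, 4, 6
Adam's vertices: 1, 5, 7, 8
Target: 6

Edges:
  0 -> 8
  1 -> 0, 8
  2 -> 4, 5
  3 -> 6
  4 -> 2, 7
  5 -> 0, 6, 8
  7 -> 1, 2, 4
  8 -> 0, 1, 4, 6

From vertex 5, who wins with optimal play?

A0 = {6}
A1: add {3} — 3 (Eve) has 3→6.
A2 = A1; e.g. 0 (Eve) has no edge into A1. Fixed point.
5 never enters the attractor, so Adam can avoid the target forever.

Adam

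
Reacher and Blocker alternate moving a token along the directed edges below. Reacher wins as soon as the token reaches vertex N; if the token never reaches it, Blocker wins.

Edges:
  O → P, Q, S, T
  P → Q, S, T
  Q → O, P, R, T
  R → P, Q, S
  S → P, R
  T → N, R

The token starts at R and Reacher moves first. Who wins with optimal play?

Track states (vertex, player-to-move).
A0 = {(N,Reacher), (N,Blocker)}
A1: add {(T,Reacher)}.
A2 = A1; e.g. (O,Reacher) stays out. (R,Reacher) never enters ⇒ Blocker avoids the target.

Blocker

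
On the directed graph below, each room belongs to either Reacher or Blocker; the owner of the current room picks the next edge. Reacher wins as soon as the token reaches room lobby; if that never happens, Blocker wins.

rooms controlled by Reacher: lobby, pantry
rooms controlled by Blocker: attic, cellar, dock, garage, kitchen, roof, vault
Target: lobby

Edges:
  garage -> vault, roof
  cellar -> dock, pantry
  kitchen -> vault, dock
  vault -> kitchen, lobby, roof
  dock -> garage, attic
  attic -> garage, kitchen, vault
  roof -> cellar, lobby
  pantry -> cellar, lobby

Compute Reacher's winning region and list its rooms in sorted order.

A0 = {lobby}
A1: add {pantry} — pantry (Reacher) has pantry→lobby.
A2 = A1; e.g. garage (Blocker) can still go to vault. Fixed point.
Reacher's winning region = {lobby, pantry}.

lobby, pantry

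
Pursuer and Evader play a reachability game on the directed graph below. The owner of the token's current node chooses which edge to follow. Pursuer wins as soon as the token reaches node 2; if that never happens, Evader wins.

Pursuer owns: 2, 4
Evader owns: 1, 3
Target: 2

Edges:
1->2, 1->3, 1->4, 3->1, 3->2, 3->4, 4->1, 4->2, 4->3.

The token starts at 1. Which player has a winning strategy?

Evader

A0 = {2}
A1: add {4} — 4 (Pursuer) has 4→2.
A2 = A1; e.g. 1 (Evader) can still go to 3. Fixed point.
1 never enters the attractor, so Evader can avoid the target forever.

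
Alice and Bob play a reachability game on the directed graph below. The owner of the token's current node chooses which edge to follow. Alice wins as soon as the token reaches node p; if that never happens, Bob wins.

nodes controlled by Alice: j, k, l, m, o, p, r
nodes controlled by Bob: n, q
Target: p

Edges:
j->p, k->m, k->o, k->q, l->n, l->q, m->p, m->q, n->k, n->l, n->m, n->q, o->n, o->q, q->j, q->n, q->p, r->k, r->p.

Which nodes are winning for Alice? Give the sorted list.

A0 = {p}
A1: add {j, m, r} — j (Alice) has j→p; m (Alice) has m→p; r (Alice) has r→p.
A2: add {k} — k (Alice) has k→m.
A3 = A2; e.g. l (Alice) has no edge into A2. Fixed point.
Alice's winning region = {j, k, m, p, r}.

j, k, m, p, r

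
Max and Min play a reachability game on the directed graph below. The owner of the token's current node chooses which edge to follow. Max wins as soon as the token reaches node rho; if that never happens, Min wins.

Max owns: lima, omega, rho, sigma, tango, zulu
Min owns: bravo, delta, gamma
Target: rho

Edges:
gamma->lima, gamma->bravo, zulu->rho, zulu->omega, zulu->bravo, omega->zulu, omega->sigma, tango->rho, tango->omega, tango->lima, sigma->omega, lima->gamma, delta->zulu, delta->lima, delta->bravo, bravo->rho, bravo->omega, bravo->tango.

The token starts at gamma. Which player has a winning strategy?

Min

A0 = {rho}
A1: add {tango, zulu} — zulu (Max) has zulu→rho; tango (Max) has tango→rho.
A2: add {omega} — omega (Max) has omega→zulu.
A3: add {bravo, sigma} — sigma (Max) has sigma→omega; bravo (Min): all of {rho, omega, tango} already in.
A4 = A3; e.g. gamma (Min) can still go to lima. Fixed point.
gamma never enters the attractor, so Min can avoid the target forever.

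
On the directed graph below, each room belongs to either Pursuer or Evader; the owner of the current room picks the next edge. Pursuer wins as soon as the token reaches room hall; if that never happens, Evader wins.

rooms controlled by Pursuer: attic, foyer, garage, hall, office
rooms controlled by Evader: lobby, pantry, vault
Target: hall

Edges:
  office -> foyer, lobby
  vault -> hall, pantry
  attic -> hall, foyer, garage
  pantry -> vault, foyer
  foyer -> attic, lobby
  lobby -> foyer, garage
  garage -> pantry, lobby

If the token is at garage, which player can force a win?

A0 = {hall}
A1: add {attic} — attic (Pursuer) has attic→hall.
A2: add {foyer} — foyer (Pursuer) has foyer→attic.
A3: add {office} — office (Pursuer) has office→foyer.
A4 = A3; e.g. vault (Evader) can still go to pantry. Fixed point.
garage never enters the attractor, so Evader can avoid the target forever.

Evader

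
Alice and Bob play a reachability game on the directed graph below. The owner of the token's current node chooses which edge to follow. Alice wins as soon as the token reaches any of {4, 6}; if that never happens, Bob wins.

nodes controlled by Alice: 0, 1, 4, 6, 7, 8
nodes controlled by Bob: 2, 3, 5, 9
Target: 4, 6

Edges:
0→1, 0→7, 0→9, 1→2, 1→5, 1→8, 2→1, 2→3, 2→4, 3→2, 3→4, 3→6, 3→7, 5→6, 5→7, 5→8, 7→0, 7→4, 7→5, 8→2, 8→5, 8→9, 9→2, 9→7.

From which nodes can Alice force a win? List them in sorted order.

0, 4, 6, 7

A0 = {4, 6}
A1: add {7} — 7 (Alice) has 7→4.
A2: add {0} — 0 (Alice) has 0→7.
A3 = A2; e.g. 1 (Alice) has no edge into A2. Fixed point.
Alice's winning region = {0, 4, 6, 7}.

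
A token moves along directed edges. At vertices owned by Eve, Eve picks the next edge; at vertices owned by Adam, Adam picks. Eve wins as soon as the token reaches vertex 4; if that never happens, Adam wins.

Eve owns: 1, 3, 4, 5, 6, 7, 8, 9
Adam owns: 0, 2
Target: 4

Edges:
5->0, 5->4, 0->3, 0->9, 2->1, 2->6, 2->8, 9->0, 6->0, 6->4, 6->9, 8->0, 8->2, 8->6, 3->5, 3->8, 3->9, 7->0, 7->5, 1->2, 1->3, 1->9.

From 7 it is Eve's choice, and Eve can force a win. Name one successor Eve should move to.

5

A0 = {4}
A1: add {5, 6} — 5 (Eve) has 5→4; 6 (Eve) has 6→4.
A2: add {3, 7, 8} — 3 (Eve) has 3→5; 7 (Eve) has 7→5; 8 (Eve) has 8→6.
A3: add {1} — 1 (Eve) has 1→3.
A4: add {2} — 2 (Adam): all of {1, 6, 8} already in.
A5 = A4; e.g. 0 (Adam) can still go to 9. Fixed point.
From 7, successor 5 is in the attractor (rank 1); the other successor 0 is not.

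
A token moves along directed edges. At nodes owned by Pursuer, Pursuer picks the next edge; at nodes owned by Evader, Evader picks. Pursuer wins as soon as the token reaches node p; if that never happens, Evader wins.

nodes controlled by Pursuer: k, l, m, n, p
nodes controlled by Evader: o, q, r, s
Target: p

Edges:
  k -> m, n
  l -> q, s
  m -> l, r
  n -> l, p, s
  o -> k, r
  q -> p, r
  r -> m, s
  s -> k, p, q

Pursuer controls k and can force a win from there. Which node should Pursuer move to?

A0 = {p}
A1: add {n} — n (Pursuer) has n→p.
A2: add {k} — k (Pursuer) has k→n.
A3 = A2; e.g. l (Pursuer) has no edge into A2. Fixed point.
From k, successor n is in the attractor (rank 1); the other successor m is not.

n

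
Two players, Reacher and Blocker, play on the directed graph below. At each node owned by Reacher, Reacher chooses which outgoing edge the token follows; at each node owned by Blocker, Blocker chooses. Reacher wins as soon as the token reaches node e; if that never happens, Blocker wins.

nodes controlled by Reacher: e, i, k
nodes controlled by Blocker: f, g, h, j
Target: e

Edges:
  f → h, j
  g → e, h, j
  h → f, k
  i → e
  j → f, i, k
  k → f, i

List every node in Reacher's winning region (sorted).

e, i, k

A0 = {e}
A1: add {i} — i (Reacher) has i→e.
A2: add {k} — k (Reacher) has k→i.
A3 = A2; e.g. f (Blocker) can still go to h. Fixed point.
Reacher's winning region = {e, i, k}.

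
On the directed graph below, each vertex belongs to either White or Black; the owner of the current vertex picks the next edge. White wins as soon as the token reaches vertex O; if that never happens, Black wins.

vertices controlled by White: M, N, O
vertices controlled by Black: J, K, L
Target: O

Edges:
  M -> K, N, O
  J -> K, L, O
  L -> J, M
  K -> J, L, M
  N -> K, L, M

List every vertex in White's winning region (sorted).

M, N, O

A0 = {O}
A1: add {M} — M (White) has M→O.
A2: add {N} — N (White) has N→M.
A3 = A2; e.g. J (Black) can still go to K. Fixed point.
White's winning region = {M, N, O}.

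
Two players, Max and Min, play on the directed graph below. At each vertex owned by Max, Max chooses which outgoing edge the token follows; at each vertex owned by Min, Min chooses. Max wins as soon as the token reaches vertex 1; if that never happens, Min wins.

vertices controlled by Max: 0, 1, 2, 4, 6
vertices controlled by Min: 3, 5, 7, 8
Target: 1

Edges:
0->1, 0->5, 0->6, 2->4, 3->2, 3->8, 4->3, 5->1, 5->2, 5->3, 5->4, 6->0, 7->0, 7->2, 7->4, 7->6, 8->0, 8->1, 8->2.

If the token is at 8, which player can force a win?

A0 = {1}
A1: add {0} — 0 (Max) has 0→1.
A2: add {6} — 6 (Max) has 6→0.
A3 = A2; e.g. 2 (Max) has no edge into A2. Fixed point.
8 never enters the attractor, so Min can avoid the target forever.

Min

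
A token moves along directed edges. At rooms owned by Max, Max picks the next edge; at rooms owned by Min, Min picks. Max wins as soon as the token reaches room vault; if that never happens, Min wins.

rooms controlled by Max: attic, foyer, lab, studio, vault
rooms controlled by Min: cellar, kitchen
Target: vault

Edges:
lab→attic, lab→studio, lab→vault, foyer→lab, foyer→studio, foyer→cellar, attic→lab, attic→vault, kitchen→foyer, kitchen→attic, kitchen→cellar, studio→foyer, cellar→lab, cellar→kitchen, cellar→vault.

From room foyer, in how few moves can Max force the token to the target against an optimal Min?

2

A0 = {vault}
A1: add {attic, lab} — lab (Max) has lab→vault; attic (Max) has attic→vault.
A2: add {foyer} — foyer (Max) has foyer→lab.
foyer enters the attractor at level 2, so Max can force the target in 2 moves from there.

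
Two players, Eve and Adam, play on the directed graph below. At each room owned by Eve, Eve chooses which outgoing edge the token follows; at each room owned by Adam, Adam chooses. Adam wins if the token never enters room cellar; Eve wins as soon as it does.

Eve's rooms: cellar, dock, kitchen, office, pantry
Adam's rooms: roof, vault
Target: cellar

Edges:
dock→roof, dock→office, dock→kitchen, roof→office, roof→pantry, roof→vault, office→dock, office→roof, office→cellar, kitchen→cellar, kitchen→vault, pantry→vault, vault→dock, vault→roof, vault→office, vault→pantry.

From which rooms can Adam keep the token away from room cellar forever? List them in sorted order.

A0 = {cellar}
A1: add {kitchen, office} — office (Eve) has office→cellar; kitchen (Eve) has kitchen→cellar.
A2: add {dock} — dock (Eve) has dock→office.
A3 = A2; e.g. roof (Adam) can still go to pantry. Fixed point.
Eve's attractor = {cellar, dock, kitchen, office}; Adam avoids the target exactly from the complement.

pantry, roof, vault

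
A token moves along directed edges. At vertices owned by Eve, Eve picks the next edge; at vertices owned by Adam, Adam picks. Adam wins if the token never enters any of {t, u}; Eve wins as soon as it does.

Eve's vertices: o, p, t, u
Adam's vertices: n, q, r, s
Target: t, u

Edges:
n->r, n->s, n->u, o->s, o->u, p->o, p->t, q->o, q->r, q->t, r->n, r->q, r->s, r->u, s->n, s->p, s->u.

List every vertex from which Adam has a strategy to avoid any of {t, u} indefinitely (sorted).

n, q, r, s

A0 = {t, u}
A1: add {o, p} — o (Eve) has o→u; p (Eve) has p→t.
A2 = A1; e.g. n (Adam) can still go to r. Fixed point.
Eve's attractor = {o, p, t, u}; Adam avoids the target exactly from the complement.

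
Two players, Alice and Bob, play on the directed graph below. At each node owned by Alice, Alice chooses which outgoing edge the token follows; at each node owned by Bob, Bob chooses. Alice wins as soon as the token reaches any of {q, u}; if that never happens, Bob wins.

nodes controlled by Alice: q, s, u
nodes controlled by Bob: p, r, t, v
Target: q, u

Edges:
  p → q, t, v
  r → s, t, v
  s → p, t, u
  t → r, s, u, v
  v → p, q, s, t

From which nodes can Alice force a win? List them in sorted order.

A0 = {q, u}
A1: add {s} — s (Alice) has s→u.
A2 = A1; e.g. p (Bob) can still go to t. Fixed point.
Alice's winning region = {q, s, u}.

q, s, u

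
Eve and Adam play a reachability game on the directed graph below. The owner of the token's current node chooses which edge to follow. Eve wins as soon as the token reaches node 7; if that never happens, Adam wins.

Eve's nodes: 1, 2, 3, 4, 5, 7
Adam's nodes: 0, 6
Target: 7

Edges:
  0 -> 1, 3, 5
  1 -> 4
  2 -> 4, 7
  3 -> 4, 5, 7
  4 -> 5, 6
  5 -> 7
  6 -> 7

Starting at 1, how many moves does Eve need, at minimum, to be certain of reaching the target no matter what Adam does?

3

A0 = {7}
A1: add {2, 3, 5, 6} — 2 (Eve) has 2→7; 3 (Eve) has 3→7; 5 (Eve) has 5→7; 6 (Adam): all of {7} already in.
A2: add {4} — 4 (Eve) has 4→5.
A3: add {1} — 1 (Eve) has 1→4.
1 enters the attractor at level 3, so Eve can force the target in 3 moves from there.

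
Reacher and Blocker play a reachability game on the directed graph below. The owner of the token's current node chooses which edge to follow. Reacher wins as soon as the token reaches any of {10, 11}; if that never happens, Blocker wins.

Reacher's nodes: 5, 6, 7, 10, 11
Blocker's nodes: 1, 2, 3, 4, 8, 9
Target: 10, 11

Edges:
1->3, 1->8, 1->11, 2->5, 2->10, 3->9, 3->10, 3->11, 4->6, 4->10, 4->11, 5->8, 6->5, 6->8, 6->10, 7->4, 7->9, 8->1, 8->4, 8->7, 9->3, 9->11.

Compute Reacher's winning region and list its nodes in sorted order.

A0 = {10, 11}
A1: add {6} — 6 (Reacher) has 6→10.
A2: add {4} — 4 (Blocker): all of {6, 10, 11} already in.
A3: add {7} — 7 (Reacher) has 7→4.
A4 = A3; e.g. 1 (Blocker) can still go to 3. Fixed point.
Reacher's winning region = {4, 6, 7, 10, 11}.

4, 6, 7, 10, 11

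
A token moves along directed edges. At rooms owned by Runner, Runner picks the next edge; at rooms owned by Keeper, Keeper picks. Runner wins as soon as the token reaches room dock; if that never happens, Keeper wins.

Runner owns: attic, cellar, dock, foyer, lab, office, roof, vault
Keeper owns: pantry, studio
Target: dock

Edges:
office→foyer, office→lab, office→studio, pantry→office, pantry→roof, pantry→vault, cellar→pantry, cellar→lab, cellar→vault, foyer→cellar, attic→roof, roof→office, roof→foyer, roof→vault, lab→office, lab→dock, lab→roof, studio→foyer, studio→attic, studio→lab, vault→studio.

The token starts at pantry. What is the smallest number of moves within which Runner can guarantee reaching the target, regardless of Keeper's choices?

A0 = {dock}
A1: add {lab} — lab (Runner) has lab→dock.
A2: add {cellar, office} — office (Runner) has office→lab; cellar (Runner) has cellar→lab.
A3: add {foyer, roof} — foyer (Runner) has foyer→cellar; roof (Runner) has roof→office.
A4: add {attic} — attic (Runner) has attic→roof.
A5: add {studio} — studio (Keeper): all of {foyer, attic, lab} already in.
A6: add {vault} — vault (Runner) has vault→studio.
A7: add {pantry} — pantry (Keeper): all of {office, roof, vault} already in.
A7 = all vertices. Fixed point.
pantry enters the attractor at level 7, so Runner can force the target in 7 moves from there.

7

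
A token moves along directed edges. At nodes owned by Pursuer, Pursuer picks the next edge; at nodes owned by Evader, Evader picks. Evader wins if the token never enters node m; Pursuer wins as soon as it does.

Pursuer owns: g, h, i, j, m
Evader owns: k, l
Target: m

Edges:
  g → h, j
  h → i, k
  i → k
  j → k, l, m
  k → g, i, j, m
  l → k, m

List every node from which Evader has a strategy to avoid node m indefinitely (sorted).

A0 = {m}
A1: add {j} — j (Pursuer) has j→m.
A2: add {g} — g (Pursuer) has g→j.
A3 = A2; e.g. h (Pursuer) has no edge into A2. Fixed point.
Pursuer's attractor = {g, j, m}; Evader avoids the target exactly from the complement.

h, i, k, l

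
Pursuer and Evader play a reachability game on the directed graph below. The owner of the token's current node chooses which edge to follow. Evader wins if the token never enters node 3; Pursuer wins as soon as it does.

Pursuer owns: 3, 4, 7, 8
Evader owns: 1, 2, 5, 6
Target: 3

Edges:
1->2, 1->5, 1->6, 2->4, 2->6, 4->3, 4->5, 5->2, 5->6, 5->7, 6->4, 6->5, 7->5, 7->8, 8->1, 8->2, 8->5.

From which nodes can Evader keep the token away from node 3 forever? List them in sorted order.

1, 2, 5, 6, 7, 8

A0 = {3}
A1: add {4} — 4 (Pursuer) has 4→3.
A2 = A1; e.g. 1 (Evader) can still go to 2. Fixed point.
Pursuer's attractor = {3, 4}; Evader avoids the target exactly from the complement.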